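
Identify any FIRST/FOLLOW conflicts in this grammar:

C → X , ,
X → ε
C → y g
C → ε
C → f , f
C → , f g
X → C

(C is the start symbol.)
Yes. C → X ',' ',' with FOLLOW(C) on { ',' }; C → ',' f g with FOLLOW(C) on { ',' }; X → C with FOLLOW(X) on { ',' }

A FIRST/FOLLOW conflict occurs when a non-terminal N has a nullable alternative N → β (β ⇒* ε) and another alternative N → α with FIRST(α) ∩ FOLLOW(N) ≠ ∅: on such a lookahead the parser cannot decide between expanding α and letting N vanish via β.

Nullable non-terminals: C, X.
FIRST sets used below: FIRST(X) = { ',', 'f', 'y', ε }, FIRST(C) = { ',', 'f', 'y', ε }

C: nullable alternative(s) C → ε; FOLLOW(C) = { $, ',' }
  C → X , ,: FIRST \ {ε} = { ',', 'f', 'y' } — overlaps FOLLOW(C) on { ',' }: CONFLICT
  C → y g: FIRST \ {ε} = { 'y' } — disjoint from FOLLOW(C)
  C → ε: FIRST \ {ε} = { } — this is the only nullable alternative, skip
  C → f , f: FIRST \ {ε} = { 'f' } — disjoint from FOLLOW(C)
  C → , f g: FIRST \ {ε} = { ',' } — overlaps FOLLOW(C) on { ',' }: CONFLICT

X: nullable alternative(s) X → ε, X → C; FOLLOW(X) = { ',' }
  X → ε: FIRST \ {ε} = { } — disjoint from FOLLOW(X)
  X → C: FIRST \ {ε} = { ',', 'f', 'y' } — overlaps FOLLOW(X) on { ',' }: CONFLICT

So the grammar has 3 FIRST/FOLLOW conflicts (marked CONFLICT above).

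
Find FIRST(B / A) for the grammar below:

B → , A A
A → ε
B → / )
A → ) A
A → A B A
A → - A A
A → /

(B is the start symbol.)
{ ',', '/' }

FIRST sets of the non-terminals involved (from the grammar, by fixed-point iteration):
  FIRST(B) = { ',', '/' }

To compute FIRST(B / A), process the symbols left to right:
Symbol B is a non-terminal. Add FIRST(B) \ {ε} = { ',', '/' }
B is not nullable (ε ∉ FIRST(B)), so stop here.
FIRST(B / A) = { ',', '/' }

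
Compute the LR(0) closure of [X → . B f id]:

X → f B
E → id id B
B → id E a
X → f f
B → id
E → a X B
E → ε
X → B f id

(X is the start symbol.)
{ [B → . id E a], [B → . id], [X → . B f id] }

To compute CLOSURE, for each item [A → α.Bβ] where B is a non-terminal, add [B → .γ] for all productions B → γ; repeat for the newly added items until nothing changes.

Start with: [X → . B f id]
  [X → . B f id] has the dot before B: add [B → . id E a], [B → . id]
No further items can be added.

CLOSURE = { [B → . id E a], [B → . id], [X → . B f id] }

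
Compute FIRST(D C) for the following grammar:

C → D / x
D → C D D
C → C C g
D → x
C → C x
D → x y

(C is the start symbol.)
FIRST sets of the non-terminals involved (from the grammar, by fixed-point iteration):
  FIRST(D) = { 'x' }

To compute FIRST(D C), process the symbols left to right:
Symbol D is a non-terminal. Add FIRST(D) \ {ε} = { 'x' }
D is not nullable (ε ∉ FIRST(D)), so stop here.
FIRST(D C) = { 'x' }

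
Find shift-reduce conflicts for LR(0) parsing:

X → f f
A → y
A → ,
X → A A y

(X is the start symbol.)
No shift-reduce conflicts

Augment with X' → X and build the canonical LR(0) collection (I0 = CLOSURE({[X' → . X]}), then GOTO on every symbol after a dot until no new states appear). It has 9 states:
  I0: { [A → . ,], [A → . y], [X → . A A y], [X → . f f], [X' → . X] }  — shift
  I1: { [A → , .] }  — reduce
  I2: { [A → . ,], [A → . y], [X → A . A y] }  — shift
  I3: { [X' → X .] }  — accept
  I4: { [X → f . f] }  — shift
  I5: { [A → y .] }  — reduce
  I6: { [X → f f .] }  — reduce
  I7: { [X → A A . y] }  — shift
  I8: { [X → A A y .] }  — reduce

No state contains both a complete item and a shift item.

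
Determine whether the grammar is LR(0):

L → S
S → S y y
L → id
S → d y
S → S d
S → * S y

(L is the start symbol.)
No. Shift-reduce conflict between [L → S .] and [S → S . d]

A grammar is LR(0) if no state in the canonical LR(0) collection has:
  - both a shift item (dot before a terminal) and a complete item (shift-reduce conflict), or
  - two or more complete items (reduce-reduce conflict; the accept item [L' → L .] counts as a complete item here).

Augment with L' → L and build the canonical LR(0) collection (I0 = CLOSURE({[L' → . L]}), then GOTO on every symbol after a dot until no new states appear). It has 12 states:
  I0: { [L → . S], [L → . id], [L' → . L], [S → . * S y], [S → . S d], [S → . S y y], [S → . d y] }  — shift
  I1: { [S → * . S y], [S → . * S y], [S → . S d], [S → . S y y], [S → . d y] }  — shift
  I2: { [L' → L .] }  — accept
  I3: { [L → S .], [S → S . d], [S → S . y y] }  — shift, reduce
  I4: { [S → d . y] }  — shift
  I5: { [L → id .] }  — reduce
  I6: { [S → d y .] }  — reduce
  I7: { [S → S d .] }  — reduce
  I8: { [S → S y . y] }  — shift
  I9: { [S → S y y .] }  — reduce
  I10: { [S → * S . y], [S → S . d], [S → S . y y] }  — shift
  I11: { [S → * S y .], [S → S y . y] }  — shift, reduce

Conflict in state I3:
  Shift-reduce conflict between [L → S .] and [S → S . d]
So the grammar is NOT LR(0).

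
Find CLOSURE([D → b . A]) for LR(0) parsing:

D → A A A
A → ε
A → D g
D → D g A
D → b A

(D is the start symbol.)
To compute CLOSURE, for each item [A → α.Bβ] where B is a non-terminal, add [B → .γ] for all productions B → γ; repeat for the newly added items until nothing changes.

Start with: [D → b . A]
  [D → b . A] has the dot before A: add [A → .], [A → . D g]
  [A → . D g] has the dot before D: add [D → . A A A], [D → . D g A], [D → . b A]
No further items can be added.

CLOSURE = { [A → . D g], [A → .], [D → . A A A], [D → . D g A], [D → . b A], [D → b . A] }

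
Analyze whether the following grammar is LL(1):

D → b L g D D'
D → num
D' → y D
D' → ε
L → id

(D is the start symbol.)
No. Predict set conflict for D': { 'y' }

A grammar is LL(1) if for each non-terminal N with multiple productions, the predict sets of those productions are pairwise disjoint, where PREDICT(N → α) = (FIRST(α) \ {ε}) ∪ (FOLLOW(N) if α ⇒* ε).

Relevant sets:
  FOLLOW(D') = { $, 'y' }

For D:
  PREDICT(D → b L g D D') = { 'b' }
  PREDICT(D → num) = { 'num' }
For D':
  PREDICT(D' → y D) = { 'y' }
  PREDICT(D' → ε) = { $, 'y' }
L has a single production, so nothing to check there.

Conflict found: Predict set conflict for D': { 'y' }
The grammar is NOT LL(1).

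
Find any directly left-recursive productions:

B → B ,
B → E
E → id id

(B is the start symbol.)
Yes, B is left-recursive

Direct left recursion occurs when N → N α for some non-terminal N (the right-hand side begins with the left-hand side itself).

B → B ,: LEFT RECURSIVE (starts with B)
B → E: starts with E
E → id id: starts with id

The grammar has direct left recursion on: B.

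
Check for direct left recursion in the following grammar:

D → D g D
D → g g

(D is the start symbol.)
D → D g D: LEFT RECURSIVE (starts with D)
D → g g: starts with g

The grammar has direct left recursion on: D.

Answer: Yes, D is left-recursive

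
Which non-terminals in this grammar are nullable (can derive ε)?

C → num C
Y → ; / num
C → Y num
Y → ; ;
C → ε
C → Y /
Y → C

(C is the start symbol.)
ε-productions: C → ε
So C is immediately nullable.
Y → C: every symbol on the right is nullable, so Y is nullable too.
Every non-terminal is now nullable.
Nullable = { 'C', 'Y' }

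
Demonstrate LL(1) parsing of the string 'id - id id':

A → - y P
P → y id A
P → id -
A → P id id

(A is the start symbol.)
LL(1) parsing maintains a stack (initially the start symbol over $) and the input. At each step: if the stack top is a terminal, match it against the current input token; if it is a non-terminal N, replace it with the RHS of M[N, lookahead] (the unique production whose predict set contains the lookahead).

Stack is shown with the top on the left.

Stack         Input         Action
----------------------------------
A $           id - id id $  output A → P id id
P id id $     id - id id $  output P → id -
id - id id $  id - id id $  match 'id'
- id id $     - id id $     match '-'
id id $       id id $       match 'id'
id $          id $          match 'id'
$             $             accept

The string is accepted.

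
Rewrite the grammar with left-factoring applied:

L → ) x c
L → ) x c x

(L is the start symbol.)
Left-factoring transforms A → αβ₁ | αβ₂ into A → αA' and A' → β₁ | β₂
(α is the longest common prefix among the alternatives). Repeat until
no nonterminal has two alternatives with a common prefix.

Round 1: L has alternatives sharing prefix ') x c'. Introduce L': L → ) x c L'
  Add: L' → ε
  Add: L' → x

No remaining common prefixes — done.

Resulting grammar:
L → ) x c L'
L' → ε
L' → x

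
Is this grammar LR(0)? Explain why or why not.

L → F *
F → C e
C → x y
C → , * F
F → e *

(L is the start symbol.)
Yes, the grammar is LR(0)

Augment with L' → L and build the canonical LR(0) collection (I0 = CLOSURE({[L' → . L]}), then GOTO on every symbol after a dot until no new states appear). It has 13 states:
  I0: { [C → . , * F], [C → . x y], [F → . C e], [F → . e *], [L → . F *], [L' → . L] }  — shift
  I1: { [C → , . * F] }  — shift
  I2: { [F → C . e] }  — shift
  I3: { [L → F . *] }  — shift
  I4: { [L' → L .] }  — accept
  I5: { [F → e . *] }  — shift
  I6: { [C → x . y] }  — shift
  I7: { [C → x y .] }  — reduce
  I8: { [F → e * .] }  — reduce
  I9: { [L → F * .] }  — reduce
  I10: { [F → C e .] }  — reduce
  I11: { [C → , * . F], [C → . , * F], [C → . x y], [F → . C e], [F → . e *] }  — shift
  I12: { [C → , * F .] }  — reduce

Every state is either a pure shift/goto state or contains exactly one complete item and nothing to shift — no conflicts. The grammar is LR(0).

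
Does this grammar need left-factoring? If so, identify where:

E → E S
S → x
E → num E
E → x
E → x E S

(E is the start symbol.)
Left-factoring is needed when two productions for the same non-terminal
share a common prefix on the right-hand side.

Productions for E:
  E → E S
  E → num E
  E → x
  E → x E S

Found common prefix 'x' in productions for E

Answer: Yes, E has productions with common prefix 'x'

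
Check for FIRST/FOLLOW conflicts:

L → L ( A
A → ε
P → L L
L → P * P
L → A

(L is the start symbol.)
Yes. L → L '(' A with FOLLOW(L) on { '(', '*' }; L → P '*' P with FOLLOW(L) on { '(', '*' }

Nullable non-terminals: A, L, P.
FIRST sets used below: FIRST(L) = { '(', '*', ε }, FIRST(P) = { '(', '*', ε }, FIRST(A) = { ε }
A has a nullable alternative but only one production, so nothing to check.

L: nullable alternative(s) L → A; FOLLOW(L) = { $, '(', '*' }
  L → L ( A: FIRST \ {ε} = { '(', '*' } — overlaps FOLLOW(L) on { '(', '*' }: CONFLICT
  L → P * P: FIRST \ {ε} = { '(', '*' } — overlaps FOLLOW(L) on { '(', '*' }: CONFLICT
  L → A: FIRST \ {ε} = { } — this is the only nullable alternative, skip
P has a nullable alternative but only one production, so nothing to check.

So the grammar has 2 FIRST/FOLLOW conflicts (marked CONFLICT above).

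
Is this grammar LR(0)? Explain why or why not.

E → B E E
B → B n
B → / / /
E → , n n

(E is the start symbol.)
Augment with E' → E and build the canonical LR(0) collection (I0 = CLOSURE({[E' → . E]}), then GOTO on every symbol after a dot until no new states appear). It has 12 states:
  I0: { [B → . / / /], [B → . B n], [E → . , n n], [E → . B E E], [E' → . E] }  — shift
  I1: { [E → , . n n] }  — shift
  I2: { [B → / . / /] }  — shift
  I3: { [B → . / / /], [B → . B n], [B → B . n], [E → . , n n], [E → . B E E], [E → B . E E] }  — shift
  I4: { [E' → E .] }  — accept
  I5: { [B → . / / /], [B → . B n], [E → . , n n], [E → . B E E], [E → B E . E] }  — shift
  I6: { [B → B n .] }  — reduce
  I7: { [E → B E E .] }  — reduce
  I8: { [B → / / . /] }  — shift
  I9: { [B → / / / .] }  — reduce
  I10: { [E → , n . n] }  — shift
  I11: { [E → , n n .] }  — reduce

Every state is either a pure shift/goto state or contains exactly one complete item and nothing to shift — no conflicts. The grammar is LR(0).

Answer: Yes, the grammar is LR(0)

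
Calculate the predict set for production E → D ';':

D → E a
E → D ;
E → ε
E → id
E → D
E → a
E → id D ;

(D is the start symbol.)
{ 'a', 'id' }

PREDICT(E → D ';') = (FIRST(RHS) \ {ε}) ∪ (FOLLOW(E) if ε ∈ FIRST(RHS), i.e. RHS ⇒* ε)
FIRST(D) = { 'a', 'id' }
FIRST(D ';') = { 'a', 'id' }
ε ∉ FIRST(D ';'), so FOLLOW(E) is not added.
PREDICT(E → D ';') = { 'a', 'id' }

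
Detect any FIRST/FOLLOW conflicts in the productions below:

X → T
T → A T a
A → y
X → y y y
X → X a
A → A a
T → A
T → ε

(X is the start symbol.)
Yes. X → X a with FOLLOW(X) on { 'a' }

A FIRST/FOLLOW conflict occurs when a non-terminal N has a nullable alternative N → β (β ⇒* ε) and another alternative N → α with FIRST(α) ∩ FOLLOW(N) ≠ ∅: on such a lookahead the parser cannot decide between expanding α and letting N vanish via β.

Nullable non-terminals: T, X.
FIRST sets used below: FIRST(A) = { 'y' }, FIRST(T) = { 'y', ε }, FIRST(X) = { 'a', 'y', ε }

T: nullable alternative(s) T → ε; FOLLOW(T) = { $, 'a' }
  T → A T a: FIRST \ {ε} = { 'y' } — disjoint from FOLLOW(T)
  T → A: FIRST \ {ε} = { 'y' } — disjoint from FOLLOW(T)
  T → ε: FIRST \ {ε} = { } — this is the only nullable alternative, skip

X: nullable alternative(s) X → T; FOLLOW(X) = { $, 'a' }
  X → T: FIRST \ {ε} = { 'y' } — this is the only nullable alternative, skip
  X → y y y: FIRST \ {ε} = { 'y' } — disjoint from FOLLOW(X)
  X → X a: FIRST \ {ε} = { 'a', 'y' } — overlaps FOLLOW(X) on { 'a' }: CONFLICT

A has no nullable alternative, so no FIRST/FOLLOW check is needed there.

So the grammar has 1 FIRST/FOLLOW conflict (marked CONFLICT above).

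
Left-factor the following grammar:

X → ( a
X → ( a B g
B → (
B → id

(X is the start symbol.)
Left-factoring transforms A → αβ₁ | αβ₂ into A → αA' and A' → β₁ | β₂
(α is the longest common prefix among the alternatives). Repeat until
no nonterminal has two alternatives with a common prefix.

Round 1: X has alternatives sharing prefix '( a'. Introduce X': X → ( a X'
  Add: X' → ε
  Add: X' → B g

No remaining common prefixes — done.

Resulting grammar:
X → ( a X'
X' → ε
X' → B g
B → (
B → id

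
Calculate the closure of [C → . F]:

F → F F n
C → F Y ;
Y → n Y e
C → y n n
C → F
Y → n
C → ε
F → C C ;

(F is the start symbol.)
Start with: [C → . F]
  [C → . F] has the dot before F: add [F → . F F n], [F → . C C ;]
  [F → . C C ;] has the dot before C: add [C → . F Y ;], [C → . y n n], [C → .]
No further items can be added.

CLOSURE = { [C → . F Y ;], [C → . F], [C → . y n n], [C → .], [F → . C C ;], [F → . F F n] }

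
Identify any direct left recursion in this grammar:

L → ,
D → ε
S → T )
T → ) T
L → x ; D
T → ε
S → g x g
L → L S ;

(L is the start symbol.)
Direct left recursion occurs when N → N α for some non-terminal N (the right-hand side begins with the left-hand side itself).

L → ,: starts with ','
D → ε: starts with ε
S → T ): starts with T
T → ) T: starts with ')'
L → x ; D: starts with x
T → ε: starts with ε
S → g x g: starts with g
L → L S ;: LEFT RECURSIVE (starts with L)

The grammar has direct left recursion on: L.

Answer: Yes, L is left-recursive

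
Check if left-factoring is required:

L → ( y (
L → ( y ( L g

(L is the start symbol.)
Left-factoring is needed when two productions for the same non-terminal
share a common prefix on the right-hand side.

Productions for L:
  L → ( y (
  L → ( y ( L g

Found common prefix '( y (' in productions for L

Answer: Yes, L has productions with common prefix '( y ('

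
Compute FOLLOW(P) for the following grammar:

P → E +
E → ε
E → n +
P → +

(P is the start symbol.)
To compute FOLLOW(P), find every occurrence of P on a right-hand side N → α P β: add FIRST(β) \ {ε}, and if β is empty or nullable also add FOLLOW(N). Iterate to a fixed point.

P is the start symbol, so $ ∈ FOLLOW(P).
P does not occur on any right-hand side.

Taking the union: FOLLOW(P) = { $ }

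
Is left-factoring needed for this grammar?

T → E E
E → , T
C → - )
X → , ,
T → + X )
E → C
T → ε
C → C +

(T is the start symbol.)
Left-factoring is needed when two productions for the same non-terminal
share a common prefix on the right-hand side.

Productions for T:
  T → E E
  T → + X )
  T → ε
Productions for E:
  E → , T
  E → C
Productions for C:
  C → - )
  C → C +

No common prefixes found.

Answer: No, left-factoring is not needed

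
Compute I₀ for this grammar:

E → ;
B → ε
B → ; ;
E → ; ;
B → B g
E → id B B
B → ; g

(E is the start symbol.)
First, augment the grammar with E' → E
I₀ = CLOSURE({ [E' → . E] }):
  [E' → . E] has the dot before E: add [E → . ;], [E → . ; ;], [E → . id B B]
No further items can be added.

I₀ = { [E → . ; ;], [E → . ;], [E → . id B B], [E' → . E] }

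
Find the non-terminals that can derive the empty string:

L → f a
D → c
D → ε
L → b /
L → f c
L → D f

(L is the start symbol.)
{ 'D' }

ε-productions: D → ε
So D is immediately nullable.
No further non-terminal can be added: every production for the remaining non-terminals contains a terminal or a non-nullable non-terminal.
Nullable = { 'D' }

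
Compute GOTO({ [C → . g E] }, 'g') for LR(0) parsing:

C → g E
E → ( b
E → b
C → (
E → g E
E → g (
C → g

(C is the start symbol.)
{ [C → g . E], [E → . ( b], [E → . b], [E → . g (], [E → . g E] }

GOTO(I, 'g') = CLOSURE({ [A → αX.β] : [A → α.Xβ] ∈ I, X = 'g' })

Items with dot before 'g', with the dot advanced:
  [C → . g E] → [C → g . E]
Closure of the advanced items:
  [C → g . E] has the dot before E: add [E → . ( b], [E → . b], [E → . g E], [E → . g (]

GOTO = { [C → g . E], [E → . ( b], [E → . b], [E → . g (], [E → . g E] }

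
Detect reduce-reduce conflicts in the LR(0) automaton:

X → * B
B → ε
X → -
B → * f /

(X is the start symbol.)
No reduce-reduce conflicts

A reduce-reduce conflict occurs when an LR(0) state has two complete items [A → α .] and [B → β .] — both call for a reduction, and with no lookahead the parser cannot choose between them.

Augment with X' → X and build the canonical LR(0) collection (I0 = CLOSURE({[X' → . X]}), then GOTO on every symbol after a dot until no new states appear). It has 8 states:
  I0: { [X → . * B], [X → . -], [X' → . X] }  — shift
  I1: { [B → . * f /], [B → .], [X → * . B] }  — shift, reduce
  I2: { [X → - .] }  — reduce
  I3: { [X' → X .] }  — accept
  I4: { [B → * . f /] }  — shift
  I5: { [X → * B .] }  — reduce
  I6: { [B → * f . /] }  — shift
  I7: { [B → * f / .] }  — reduce

No state contains more than one complete item.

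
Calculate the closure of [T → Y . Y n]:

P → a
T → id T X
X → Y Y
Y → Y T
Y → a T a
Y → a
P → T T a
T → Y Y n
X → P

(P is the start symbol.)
To compute CLOSURE, for each item [A → α.Bβ] where B is a non-terminal, add [B → .γ] for all productions B → γ; repeat for the newly added items until nothing changes.

Start with: [T → Y . Y n]
  [T → Y . Y n] has the dot before Y: add [Y → . Y T], [Y → . a T a], [Y → . a]
No further items can be added.

CLOSURE = { [T → Y . Y n], [Y → . Y T], [Y → . a T a], [Y → . a] }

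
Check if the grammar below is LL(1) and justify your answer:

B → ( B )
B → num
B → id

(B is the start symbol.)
A grammar is LL(1) if for each non-terminal N with multiple productions, the predict sets of those productions are pairwise disjoint, where PREDICT(N → α) = (FIRST(α) \ {ε}) ∪ (FOLLOW(N) if α ⇒* ε).

For B:
  PREDICT(B → '(' B ')') = { '(' }
  PREDICT(B → num) = { 'num' }
  PREDICT(B → id) = { 'id' }

All predict sets are disjoint. The grammar IS LL(1).

Answer: Yes, the grammar is LL(1).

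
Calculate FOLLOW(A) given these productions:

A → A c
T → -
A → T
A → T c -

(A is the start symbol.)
To compute FOLLOW(A), find every occurrence of A on a right-hand side N → α A β: add FIRST(β) \ {ε}, and if β is empty or nullable also add FOLLOW(N). Iterate to a fixed point.

A is the start symbol, so $ ∈ FOLLOW(A).
In A → A c: A is followed by c, add FIRST(c) \ {ε} = { 'c' }

Taking the union: FOLLOW(A) = { $, 'c' }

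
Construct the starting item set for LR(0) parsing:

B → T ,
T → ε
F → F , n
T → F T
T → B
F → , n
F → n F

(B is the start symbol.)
First, augment the grammar with B' → B
I₀ = CLOSURE({ [B' → . B] }):
  [B' → . B] has the dot before B: add [B → . T ,]
  [B → . T ,] has the dot before T: add [T → .], [T → . F T], [T → . B]
  [T → . F T] has the dot before F: add [F → . F , n], [F → . , n], [F → . n F]
No further items can be added.

I₀ = { [B → . T ,], [B' → . B], [F → . , n], [F → . F , n], [F → . n F], [T → . B], [T → . F T], [T → .] }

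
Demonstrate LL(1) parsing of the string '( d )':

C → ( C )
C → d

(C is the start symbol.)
Stack is shown with the top on the left.

Stack    Input    Action
------------------------
C $      ( d ) $  output C → ( C )
( C ) $  ( d ) $  match '('
C ) $    d ) $    output C → d
d ) $    d ) $    match 'd'
) $      ) $      match ')'
$        $        accept

The string is accepted.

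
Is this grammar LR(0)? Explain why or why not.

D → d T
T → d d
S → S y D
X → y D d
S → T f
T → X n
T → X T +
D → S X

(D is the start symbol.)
No. Shift-reduce conflict between [T → d d .] and [T → d . d]

Augment with D' → D and build the canonical LR(0) collection (I0 = CLOSURE({[D' → . D]}), then GOTO on every symbol after a dot until no new states appear). It has 20 states:
  I0: { [D → . S X], [D → . d T], [D' → . D], [S → . S y D], [S → . T f], [T → . X T +], [T → . X n], [T → . d d], [X → . y D d] }  — shift
  I1: { [D' → D .] }  — accept
  I2: { [D → S . X], [S → S . y D], [X → . y D d] }  — shift
  I3: { [S → T . f] }  — shift
  I4: { [T → . X T +], [T → . X n], [T → . d d], [T → X . T +], [T → X . n], [X → . y D d] }  — shift
  I5: { [D → d . T], [T → . X T +], [T → . X n], [T → . d d], [T → d . d], [X → . y D d] }  — shift
  I6: { [D → . S X], [D → . d T], [S → . S y D], [S → . T f], [T → . X T +], [T → . X n], [T → . d d], [X → . y D d], [X → y . D d] }  — shift
  I7: { [X → y D . d] }  — shift
  I8: { [X → y D d .] }  — reduce
  I9: { [D → d T .] }  — reduce
  I10: { [T → d . d], [T → d d .] }  — shift, reduce
  I11: { [T → d d .] }  — reduce
  I12: { [T → X T . +] }  — shift
  I13: { [T → d . d] }  — shift
  I14: { [T → X n .] }  — reduce
  I15: { [T → X T + .] }  — reduce
  I16: { [S → T f .] }  — reduce
  I17: { [D → S X .] }  — reduce
  I18: { [D → . S X], [D → . d T], [S → . S y D], [S → . T f], [S → S y . D], [T → . X T +], [T → . X n], [T → . d d], [X → . y D d], [X → y . D d] }  — shift
  I19: { [S → S y D .], [X → y D . d] }  — shift, reduce

Conflict in state I10:
  Shift-reduce conflict between [T → d d .] and [T → d . d]
So the grammar is NOT LR(0).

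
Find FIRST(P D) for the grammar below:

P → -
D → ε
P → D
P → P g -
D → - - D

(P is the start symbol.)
FIRST sets of the non-terminals involved (from the grammar, by fixed-point iteration):
  FIRST(P) = { '-', 'g', ε }
  FIRST(D) = { '-', ε }

To compute FIRST(P D), process the symbols left to right:
Symbol P is a non-terminal. Add FIRST(P) \ {ε} = { '-', 'g' }
P is nullable (ε ∈ FIRST(P)), continue to the next symbol.
Symbol D is a non-terminal. Add FIRST(D) \ {ε} = { '-' }
D is nullable (ε ∈ FIRST(D)), continue to the next symbol.
All symbols are nullable, so ε is in the result.
FIRST(P D) = { '-', 'g', ε }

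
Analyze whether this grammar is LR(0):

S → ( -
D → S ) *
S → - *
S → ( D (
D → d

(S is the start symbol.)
No. Shift-reduce conflict between [S → ( - .] and [S → - . *]

A grammar is LR(0) if no state in the canonical LR(0) collection has:
  - both a shift item (dot before a terminal) and a complete item (shift-reduce conflict), or
  - two or more complete items (reduce-reduce conflict; the accept item [S' → S .] counts as a complete item here).

Augment with S' → S and build the canonical LR(0) collection (I0 = CLOSURE({[S' → . S]}), then GOTO on every symbol after a dot until no new states appear). It has 12 states:
  I0: { [S → . ( -], [S → . ( D (], [S → . - *], [S' → . S] }  — shift
  I1: { [D → . S ) *], [D → . d], [S → ( . -], [S → ( . D (], [S → . ( -], [S → . ( D (], [S → . - *] }  — shift
  I2: { [S → - . *] }  — shift
  I3: { [S' → S .] }  — accept
  I4: { [S → - * .] }  — reduce
  I5: { [S → ( - .], [S → - . *] }  — shift, reduce
  I6: { [S → ( D . (] }  — shift
  I7: { [D → S . ) *] }  — shift
  I8: { [D → d .] }  — reduce
  I9: { [D → S ) . *] }  — shift
  I10: { [D → S ) * .] }  — reduce
  I11: { [S → ( D ( .] }  — reduce

Conflict in state I5:
  Shift-reduce conflict between [S → ( - .] and [S → - . *]
So the grammar is NOT LR(0).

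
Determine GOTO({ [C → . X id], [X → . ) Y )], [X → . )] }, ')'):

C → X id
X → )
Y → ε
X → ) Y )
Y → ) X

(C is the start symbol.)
GOTO(I, ')') = CLOSURE({ [A → αX.β] : [A → α.Xβ] ∈ I, X = ')' })

Items with dot before ')', with the dot advanced:
  [X → . )] → [X → ) .]
  [X → . ) Y )] → [X → ) . Y )]
Closure of the advanced items:
  [X → ) . Y )] has the dot before Y: add [Y → .], [Y → . ) X]

GOTO = { [X → ) . Y )], [X → ) .], [Y → . ) X], [Y → .] }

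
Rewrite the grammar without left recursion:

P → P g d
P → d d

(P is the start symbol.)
P → d d P'
P' → g d P'
P' → ε

P is directly left-recursive. The standard transformation for
  A → A α₁ | ... | A α_m | β₁ | ... | β_n
is
  A  → β₁ A' | ... | β_n A'
  A' → α₁ A' | ... | α_m A' | ε

P → d d becomes P → d d P'
P → P g d becomes P' → g d P'
Add P' → ε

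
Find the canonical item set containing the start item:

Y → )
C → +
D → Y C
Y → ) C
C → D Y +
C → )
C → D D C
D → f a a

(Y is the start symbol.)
First, augment the grammar with Y' → Y
I₀ = CLOSURE({ [Y' → . Y] }):
  [Y' → . Y] has the dot before Y: add [Y → . )], [Y → . ) C]
No further items can be added.

I₀ = { [Y → . ) C], [Y → . )], [Y' → . Y] }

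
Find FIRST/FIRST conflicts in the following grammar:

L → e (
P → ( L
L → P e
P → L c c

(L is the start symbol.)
Yes. L → e '(' / L → P e on { 'e' }; P → '(' L / P → L c c on { '(' }

A FIRST/FIRST conflict occurs when two productions N → α and N → β for the same non-terminal have FIRST(α) ∩ FIRST(β) ≠ ∅ (with ε ∈ FIRST of a nullable right-hand side, so two nullable alternatives also conflict).

FIRST sets of the non-terminals at (or reachable through a nullable prefix from) the front of some alternative:
  FIRST(P) = { '(', 'e' }
  FIRST(L) = { '(', 'e' }

Productions for L:
  L → e (: FIRST = { 'e' }
  L → P e: FIRST = { '(', 'e' }
Productions for P:
  P → ( L: FIRST = { '(' }
  P → L c c: FIRST = { '(', 'e' }

Conflict for L: L → e ( and L → P e
  Overlap: { 'e' }
Conflict for P: P → ( L and P → L c c
  Overlap: { '(' }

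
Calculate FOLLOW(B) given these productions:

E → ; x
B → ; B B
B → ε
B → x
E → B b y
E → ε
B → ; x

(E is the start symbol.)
To compute FOLLOW(B), find every occurrence of B on a right-hand side N → α B β: add FIRST(β) \ {ε}, and if β is empty or nullable also add FOLLOW(N). Iterate to a fixed point.

In B → ; B B: B is followed by B, add FIRST(B) \ {ε} = { ';', 'x' }
  B is nullable, so FOLLOW(B) is also included — that is the set being defined, nothing new
In B → ; B B: B is at the end; this adds FOLLOW(B) to itself — nothing new
In E → B b y: B is followed by b y, add FIRST(b y) \ {ε} = { 'b' }

Taking the union: FOLLOW(B) = { ';', 'b', 'x' }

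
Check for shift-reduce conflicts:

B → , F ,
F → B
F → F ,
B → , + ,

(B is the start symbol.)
No shift-reduce conflicts

A shift-reduce conflict occurs when an LR(0) state has both:
  - a complete (reduce) item [A → α .] (dot at the end), and
  - a shift item [B → β . c γ] (dot before a terminal).

Augment with B' → B and build the canonical LR(0) collection (I0 = CLOSURE({[B' → . B]}), then GOTO on every symbol after a dot until no new states appear). It has 8 states:
  I0: { [B → . , + ,], [B → . , F ,], [B' → . B] }  — shift
  I1: { [B → , . + ,], [B → , . F ,], [B → . , + ,], [B → . , F ,], [F → . B], [F → . F ,] }  — shift
  I2: { [B' → B .] }  — accept
  I3: { [B → , + . ,] }  — shift
  I4: { [F → B .] }  — reduce
  I5: { [B → , F . ,], [F → F . ,] }  — shift
  I6: { [B → , F , .], [F → F , .] }  — 2 reduces
  I7: { [B → , + , .] }  — reduce

No state contains both a complete item and a shift item.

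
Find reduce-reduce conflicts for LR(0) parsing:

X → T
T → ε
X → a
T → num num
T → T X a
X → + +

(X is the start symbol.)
Yes — I2: [T → .] vs [X → T .]

A reduce-reduce conflict occurs when an LR(0) state has two complete items [A → α .] and [B → β .] — both call for a reduction, and with no lookahead the parser cannot choose between them.

Augment with X' → X and build the canonical LR(0) collection (I0 = CLOSURE({[X' → . X]}), then GOTO on every symbol after a dot until no new states appear). It has 10 states:
  I0: { [T → . T X a], [T → . num num], [T → .], [X → . + +], [X → . T], [X → . a], [X' → . X] }  — shift, reduce
  I1: { [X → + . +] }  — shift
  I2: { [T → . T X a], [T → . num num], [T → .], [T → T . X a], [X → . + +], [X → . T], [X → . a], [X → T .] }  — shift, 2 reduces
  I3: { [X' → X .] }  — accept
  I4: { [X → a .] }  — reduce
  I5: { [T → num . num] }  — shift
  I6: { [T → num num .] }  — reduce
  I7: { [T → T X . a] }  — shift
  I8: { [T → T X a .] }  — reduce
  I9: { [X → + + .] }  — reduce

I2 contains complete items [T → .], [X → T .] — reduce-reduce conflict.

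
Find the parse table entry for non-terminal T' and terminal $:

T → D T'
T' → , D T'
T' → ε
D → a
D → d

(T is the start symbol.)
T' → ε

To find M[T', $], we find productions for T' where $ is in the predict set (PREDICT(N → α) = (FIRST(α) \ {ε}) ∪ (FOLLOW(N) if α ⇒* ε)).

Relevant sets:
  FOLLOW(T') = { $ }

T' → , D T': PREDICT = { ',' }
T' → ε: PREDICT = { $ }
  $ is in predict set, so this production goes in M[T', $]

M[T', $] = T' → ε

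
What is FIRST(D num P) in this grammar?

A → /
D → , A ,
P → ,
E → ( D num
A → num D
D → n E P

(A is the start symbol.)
{ ',', 'n' }

FIRST sets of the non-terminals involved (from the grammar, by fixed-point iteration):
  FIRST(D) = { ',', 'n' }

To compute FIRST(D num P), process the symbols left to right:
Symbol D is a non-terminal. Add FIRST(D) \ {ε} = { ',', 'n' }
D is not nullable (ε ∉ FIRST(D)), so stop here.
FIRST(D num P) = { ',', 'n' }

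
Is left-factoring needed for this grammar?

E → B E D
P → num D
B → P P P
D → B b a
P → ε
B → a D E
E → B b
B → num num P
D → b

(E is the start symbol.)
Left-factoring is needed when two productions for the same non-terminal
share a common prefix on the right-hand side.

Productions for E:
  E → B E D
  E → B b
Productions for P:
  P → num D
  P → ε
Productions for B:
  B → P P P
  B → a D E
  B → num num P
Productions for D:
  D → B b a
  D → b

Found common prefix 'B' in productions for E

Answer: Yes, E has productions with common prefix 'B'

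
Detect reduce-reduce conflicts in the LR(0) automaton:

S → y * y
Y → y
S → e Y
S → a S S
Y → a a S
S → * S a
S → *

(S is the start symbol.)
Augment with S' → S and build the canonical LR(0) collection (I0 = CLOSURE({[S' → . S]}), then GOTO on every symbol after a dot until no new states appear). It has 17 states:
  I0: { [S → . * S a], [S → . *], [S → . a S S], [S → . e Y], [S → . y * y], [S' → . S] }  — shift
  I1: { [S → * . S a], [S → * .], [S → . * S a], [S → . *], [S → . a S S], [S → . e Y], [S → . y * y] }  — shift, reduce
  I2: { [S' → S .] }  — accept
  I3: { [S → . * S a], [S → . *], [S → . a S S], [S → . e Y], [S → . y * y], [S → a . S S] }  — shift
  I4: { [S → e . Y], [Y → . a a S], [Y → . y] }  — shift
  I5: { [S → y . * y] }  — shift
  I6: { [S → y * . y] }  — shift
  I7: { [S → y * y .] }  — reduce
  I8: { [S → e Y .] }  — reduce
  I9: { [Y → a . a S] }  — shift
  I10: { [Y → y .] }  — reduce
  I11: { [S → . * S a], [S → . *], [S → . a S S], [S → . e Y], [S → . y * y], [Y → a a . S] }  — shift
  I12: { [Y → a a S .] }  — reduce
  I13: { [S → . * S a], [S → . *], [S → . a S S], [S → . e Y], [S → . y * y], [S → a S . S] }  — shift
  I14: { [S → a S S .] }  — reduce
  I15: { [S → * S . a] }  — shift
  I16: { [S → * S a .] }  — reduce

No state contains more than one complete item.

Answer: No reduce-reduce conflicts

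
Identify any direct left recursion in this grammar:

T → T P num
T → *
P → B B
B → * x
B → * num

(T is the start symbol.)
Yes, T is left-recursive

T → T P num: LEFT RECURSIVE (starts with T)
T → *: starts with '*'
P → B B: starts with B
B → * x: starts with '*'
B → * num: starts with '*'

The grammar has direct left recursion on: T.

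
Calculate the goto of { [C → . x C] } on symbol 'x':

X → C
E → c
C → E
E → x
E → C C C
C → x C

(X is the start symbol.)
{ [C → . E], [C → . x C], [C → x . C], [E → . C C C], [E → . c], [E → . x] }

GOTO(I, 'x') = CLOSURE({ [A → αX.β] : [A → α.Xβ] ∈ I, X = 'x' })

Items with dot before 'x', with the dot advanced:
  [C → . x C] → [C → x . C]
Closure of the advanced items:
  [C → x . C] has the dot before C: add [C → . E], [C → . x C]
  [C → . E] has the dot before E: add [E → . c], [E → . x], [E → . C C C]

GOTO = { [C → . E], [C → . x C], [C → x . C], [E → . C C C], [E → . c], [E → . x] }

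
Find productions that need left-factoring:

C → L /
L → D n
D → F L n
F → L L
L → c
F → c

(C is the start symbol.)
No, left-factoring is not needed

Left-factoring is needed when two productions for the same non-terminal
share a common prefix on the right-hand side.

Productions for L:
  L → D n
  L → c
Productions for F:
  F → L L
  F → c

No common prefixes found.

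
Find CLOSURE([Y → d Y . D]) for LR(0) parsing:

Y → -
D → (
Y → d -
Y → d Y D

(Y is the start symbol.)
To compute CLOSURE, for each item [A → α.Bβ] where B is a non-terminal, add [B → .γ] for all productions B → γ; repeat for the newly added items until nothing changes.

Start with: [Y → d Y . D]
  [Y → d Y . D] has the dot before D: add [D → . (]
No further items can be added.

CLOSURE = { [D → . (], [Y → d Y . D] }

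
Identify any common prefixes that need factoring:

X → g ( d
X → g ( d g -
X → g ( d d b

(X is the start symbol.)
Yes, X has productions with common prefix 'g ( d'

Left-factoring is needed when two productions for the same non-terminal
share a common prefix on the right-hand side.

Productions for X:
  X → g ( d
  X → g ( d g -
  X → g ( d d b

Found common prefix 'g ( d' in productions for X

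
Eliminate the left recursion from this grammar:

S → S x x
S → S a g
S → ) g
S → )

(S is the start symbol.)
S → ) g S'
S → ) S'
S' → x x S'
S' → a g S'
S' → ε

S is directly left-recursive. The standard transformation for
  A → A α₁ | ... | A α_m | β₁ | ... | β_n
is
  A  → β₁ A' | ... | β_n A'
  A' → α₁ A' | ... | α_m A' | ε

S → ) g becomes S → ) g S'
S → ) becomes S → ) S'
S → S x x becomes S' → x x S'
S → S a g becomes S' → a g S'
Add S' → ε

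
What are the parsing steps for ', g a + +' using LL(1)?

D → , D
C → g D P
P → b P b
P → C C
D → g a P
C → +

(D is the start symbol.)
LL(1) parsing maintains a stack (initially the start symbol over $) and the input. At each step: if the stack top is a terminal, match it against the current input token; if it is a non-terminal N, replace it with the RHS of M[N, lookahead] (the unique production whose predict set contains the lookahead).

Stack is shown with the top on the left.

Stack    Input        Action
----------------------------
D $      , g a + + $  output D → , D
, D $    , g a + + $  match ','
D $      g a + + $    output D → g a P
g a P $  g a + + $    match 'g'
a P $    a + + $      match 'a'
P $      + + $        output P → C C
C C $    + + $        output C → +
+ C $    + + $        match '+'
C $      + $          output C → +
+ $      + $          match '+'
$        $            accept

The string is accepted.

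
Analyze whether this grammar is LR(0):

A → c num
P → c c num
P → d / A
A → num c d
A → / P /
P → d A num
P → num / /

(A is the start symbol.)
Augment with A' → A and build the canonical LR(0) collection (I0 = CLOSURE({[A' → . A]}), then GOTO on every symbol after a dot until no new states appear). It has 23 states:
  I0: { [A → . / P /], [A → . c num], [A → . num c d], [A' → . A] }  — shift
  I1: { [A → / . P /], [P → . c c num], [P → . d / A], [P → . d A num], [P → . num / /] }  — shift
  I2: { [A' → A .] }  — accept
  I3: { [A → c . num] }  — shift
  I4: { [A → num . c d] }  — shift
  I5: { [A → num c . d] }  — shift
  I6: { [A → num c d .] }  — reduce
  I7: { [A → c num .] }  — reduce
  I8: { [A → / P . /] }  — shift
  I9: { [P → c . c num] }  — shift
  I10: { [A → . / P /], [A → . c num], [A → . num c d], [P → d . / A], [P → d . A num] }  — shift
  I11: { [P → num . / /] }  — shift
  I12: { [P → num / . /] }  — shift
  I13: { [P → num / / .] }  — reduce
  I14: { [A → . / P /], [A → . c num], [A → . num c d], [A → / . P /], [P → . c c num], [P → . d / A], [P → . d A num], [P → . num / /], [P → d / . A] }  — shift
  I15: { [P → d A . num] }  — shift
  I16: { [P → d A num .] }  — reduce
  I17: { [P → d / A .] }  — reduce
  I18: { [A → c . num], [P → c . c num] }  — shift
  I19: { [A → num . c d], [P → num . / /] }  — shift
  I20: { [P → c c . num] }  — shift
  I21: { [P → c c num .] }  — reduce
  I22: { [A → / P / .] }  — reduce

Every state is either a pure shift/goto state or contains exactly one complete item and nothing to shift — no conflicts. The grammar is LR(0).

Answer: Yes, the grammar is LR(0)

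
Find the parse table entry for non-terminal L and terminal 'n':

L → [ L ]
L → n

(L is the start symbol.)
To find M[L, 'n'], we find productions for L where 'n' is in the predict set (PREDICT(N → α) = (FIRST(α) \ {ε}) ∪ (FOLLOW(N) if α ⇒* ε)).

L → [ L ]: PREDICT = { '[' }
L → n: PREDICT = { 'n' }
  'n' is in predict set, so this production goes in M[L, 'n']

M[L, 'n'] = L → n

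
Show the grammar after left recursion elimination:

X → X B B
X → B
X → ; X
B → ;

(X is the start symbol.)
X → B X'
X → ; X X'
X' → B B X'
X' → ε
B → ;

X is directly left-recursive. The standard transformation for
  A → A α₁ | ... | A α_m | β₁ | ... | β_n
is
  A  → β₁ A' | ... | β_n A'
  A' → α₁ A' | ... | α_m A' | ε

X → B becomes X → B X'
X → ; X becomes X → ; X X'
X → X B B becomes X' → B B X'
Add X' → ε

Productions for other non-terminals are unchanged:
  B → ;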